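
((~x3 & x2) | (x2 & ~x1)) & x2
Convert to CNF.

((~x3 & x2) | (x2 & ~x1)) & x2
= (~x3 | x2) & (~x3 | ~x1) & (x2 | x2) & (x2 | ~x1) & x2   (distribute | over &)
= (~x3 | ~x1) & x2   (simplify)

(~x3 | ~x1) & x2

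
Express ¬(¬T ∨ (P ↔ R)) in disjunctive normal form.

¬(¬T ∨ (P ↔ R))
= ¬(¬T ∨ (P → R) ∧ (R → P))   [eliminate ↔]
= ¬(¬T ∨ (¬P ∨ R) ∧ (R → P))   [eliminate →]
= ¬(¬T ∨ (¬P ∨ R) ∧ (¬R ∨ P))   [eliminate →]
= ¬¬T ∧ ¬((¬P ∨ R) ∧ (¬R ∨ P))   [De Morgan]
= T ∧ ¬((¬P ∨ R) ∧ (¬R ∨ P))   [double negation]
= T ∧ (¬(¬P ∨ R) ∨ ¬(¬R ∨ P))   [De Morgan]
= T ∧ (¬¬P ∧ ¬R ∨ ¬(¬R ∨ P))   [De Morgan]
= T ∧ (P ∧ ¬R ∨ ¬(¬R ∨ P))   [double negation]
= T ∧ (P ∧ ¬R ∨ ¬¬R ∧ ¬P)   [De Morgan]
= T ∧ (P ∧ ¬R ∨ R ∧ ¬P)   [double negation]
= T ∧ P ∧ ¬R ∨ T ∧ R ∧ ¬P   [distribute ∧ over ∨]

T ∧ P ∧ ¬R ∨ T ∧ R ∧ ¬P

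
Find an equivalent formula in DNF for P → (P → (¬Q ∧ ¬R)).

P → (P → (¬Q ∧ ¬R))
⇔ ¬P ∨ (P → (¬Q ∧ ¬R))   [eliminate →]
⇔ ¬P ∨ ¬P ∨ (¬Q ∧ ¬R)   [eliminate →]
⇔ ¬P ∨ (¬Q ∧ ¬R)   [simplify]

¬P ∨ (¬Q ∧ ¬R)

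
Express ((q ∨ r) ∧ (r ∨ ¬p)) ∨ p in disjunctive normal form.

(q ∧ ¬p) ∨ r ∨ p

((q ∨ r) ∧ (r ∨ ¬p)) ∨ p
≡ (q ∧ r) ∨ (q ∧ ¬p) ∨ (r ∧ r) ∨ (r ∧ ¬p) ∨ p   — distribute ∧ over ∨
≡ (q ∧ ¬p) ∨ r ∨ p   — simplify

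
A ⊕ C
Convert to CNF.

A ⊕ C
≡ (A ∨ C) ∧ ¬(A ∧ C)   (expand ⊕)
≡ (A ∨ C) ∧ (¬A ∨ ¬C)   (De Morgan)

(A ∨ C) ∧ (¬A ∨ ¬C)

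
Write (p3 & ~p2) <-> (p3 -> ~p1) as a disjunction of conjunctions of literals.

(p2 & p3 & p1) | (~p1 & p3 & ~p2)

(p3 & ~p2) <-> (p3 -> ~p1)
= ((p3 & ~p2) -> (p3 -> ~p1)) & ((p3 -> ~p1) -> (p3 & ~p2))   [eliminate <->]
= (~(p3 & ~p2) | (p3 -> ~p1)) & ((p3 -> ~p1) -> (p3 & ~p2))   [eliminate ->]
= (~(p3 & ~p2) | ~p3 | ~p1) & ((p3 -> ~p1) -> (p3 & ~p2))   [eliminate ->]
= (~(p3 & ~p2) | ~p3 | ~p1) & (~(p3 -> ~p1) | (p3 & ~p2))   [eliminate ->]
= (~(p3 & ~p2) | ~p3 | ~p1) & (~(~p3 | ~p1) | (p3 & ~p2))   [eliminate ->]
= (~p3 | ~~p2 | ~p3 | ~p1) & (~(~p3 | ~p1) | (p3 & ~p2))   [De Morgan]
= (~p3 | p2 | ~p3 | ~p1) & (~(~p3 | ~p1) | (p3 & ~p2))   [double negation]
= (~p3 | p2 | ~p3 | ~p1) & ((~~p3 & ~~p1) | (p3 & ~p2))   [De Morgan]
= (~p3 | p2 | ~p3 | ~p1) & ((p3 & ~~p1) | (p3 & ~p2))   [double negation]
= (~p3 | p2 | ~p3 | ~p1) & ((p3 & p1) | (p3 & ~p2))   [double negation]
= (~p3 & p3 & p1) | (~p3 & p3 & ~p2) | (p2 & p3 & p1) | (p2 & p3 & ~p2) | (~p3 & p3 & p1) | (~p3 & p3 & ~p2) | (~p1 & p3 & p1) | (~p1 & p3 & ~p2)   [distribute & over |]
= (p2 & p3 & p1) | (~p1 & p3 & ~p2)   [simplify]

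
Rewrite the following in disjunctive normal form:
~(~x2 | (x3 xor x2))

x2 & x3

~(~x2 | (x3 xor x2))
≡ ~(~x2 | (x3 & ~x2) | (~x3 & x2))   [expand xor]
≡ ~~x2 & ~(x3 & ~x2) & ~(~x3 & x2)   [De Morgan]
≡ x2 & ~(x3 & ~x2) & ~(~x3 & x2)   [double negation]
≡ x2 & (~x3 | ~~x2) & ~(~x3 & x2)   [De Morgan]
≡ x2 & (~x3 | x2) & ~(~x3 & x2)   [double negation]
≡ x2 & (~x3 | x2) & (~~x3 | ~x2)   [De Morgan]
≡ x2 & (~x3 | x2) & (x3 | ~x2)   [double negation]
≡ (x2 & ~x3 & x3) | (x2 & ~x3 & ~x2) | (x2 & x2 & x3) | (x2 & x2 & ~x2)   [distribute & over |]
≡ x2 & x3   [simplify]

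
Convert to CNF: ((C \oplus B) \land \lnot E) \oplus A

(C \lor B \lor A) \land (\lnot C \lor \lnot B \lor A) \land (\lnot E \lor A) \land (\lnot C \lor B \lor E \lor \lnot A) \land (\lnot B \lor C \lor E \lor \lnot A)

((C \oplus B) \land \lnot E) \oplus A
⇔ (((C \oplus B) \land \lnot E) \lor A) \land \lnot ((C \oplus B) \land \lnot E \land A)   [expand \oplus]
⇔ (((C \lor B) \land \lnot (C \land B) \land \lnot E) \lor A) \land \lnot ((C \oplus B) \land \lnot E \land A)   [expand \oplus]
⇔ (((C \lor B) \land \lnot (C \land B) \land \lnot E) \lor A) \land \lnot ((C \lor B) \land \lnot (C \land B) \land \lnot E \land A)   [expand \oplus]
⇔ (((C \lor B) \land (\lnot C \lor \lnot B) \land \lnot E) \lor A) \land \lnot ((C \lor B) \land \lnot (C \land B) \land \lnot E \land A)   [De Morgan]
⇔ (((C \lor B) \land (\lnot C \lor \lnot B) \land \lnot E) \lor A) \land (\lnot (C \lor B) \lor \lnot \lnot (C \land B) \lor \lnot \lnot E \lor \lnot A)   [De Morgan]
⇔ (((C \lor B) \land (\lnot C \lor \lnot B) \land \lnot E) \lor A) \land ((\lnot C \land \lnot B) \lor \lnot \lnot (C \land B) \lor \lnot \lnot E \lor \lnot A)   [De Morgan]
⇔ (((C \lor B) \land (\lnot C \lor \lnot B) \land \lnot E) \lor A) \land ((\lnot C \land \lnot B) \lor (C \land B) \lor \lnot \lnot E \lor \lnot A)   [double negation]
⇔ (((C \lor B) \land (\lnot C \lor \lnot B) \land \lnot E) \lor A) \land ((\lnot C \land \lnot B) \lor (C \land B) \lor E \lor \lnot A)   [double negation]
⇔ (C \lor B \lor A) \land (\lnot C \lor \lnot B \lor A) \land (\lnot E \lor A) \land (\lnot C \lor C \lor E \lor \lnot A) \land (\lnot C \lor B \lor E \lor \lnot A) \land (\lnot B \lor C \lor E \lor \lnot A) \land (\lnot B \lor B \lor E \lor \lnot A)   [distribute \lor over \land]
⇔ (C \lor B \lor A) \land (\lnot C \lor \lnot B \lor A) \land (\lnot E \lor A) \land (\lnot C \lor B \lor E \lor \lnot A) \land (\lnot B \lor C \lor E \lor \lnot A)   [simplify]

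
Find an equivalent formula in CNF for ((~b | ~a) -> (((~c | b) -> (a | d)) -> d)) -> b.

(c | a | d | b) & (~d | b)

((~b | ~a) -> (((~c | b) -> (a | d)) -> d)) -> b
≡ ~((~b | ~a) -> (((~c | b) -> (a | d)) -> d)) | b   — eliminate ->
≡ ~(~(~b | ~a) | (((~c | b) -> (a | d)) -> d)) | b   — eliminate ->
≡ ~(~(~b | ~a) | ~((~c | b) -> (a | d)) | d) | b   — eliminate ->
≡ ~(~(~b | ~a) | ~(~(~c | b) | a | d) | d) | b   — eliminate ->
≡ (~~(~b | ~a) & ~~(~(~c | b) | a | d) & ~d) | b   — De Morgan
≡ ((~b | ~a) & ~~(~(~c | b) | a | d) & ~d) | b   — double negation
≡ ((~b | ~a) & (~(~c | b) | a | d) & ~d) | b   — double negation
≡ ((~b | ~a) & ((~~c & ~b) | a | d) & ~d) | b   — De Morgan
≡ ((~b | ~a) & ((c & ~b) | a | d) & ~d) | b   — double negation
≡ (~b | ~a | b) & (c | a | d | b) & (~b | a | d | b) & (~d | b)   — distribute | over &
≡ (c | a | d | b) & (~d | b)   — simplify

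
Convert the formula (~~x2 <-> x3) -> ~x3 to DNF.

(x3 & ~x2) | ~x3

(~~x2 <-> x3) -> ~x3
= ~(~~x2 <-> x3) | ~x3   (eliminate ->)
= ~((~~x2 -> x3) & (x3 -> ~~x2)) | ~x3   (eliminate <->)
= ~((~~~x2 | x3) & (x3 -> ~~x2)) | ~x3   (eliminate ->)
= ~((~~~x2 | x3) & (~x3 | ~~x2)) | ~x3   (eliminate ->)
= ~(~~~x2 | x3) | ~(~x3 | ~~x2) | ~x3   (De Morgan)
= (~~~~x2 & ~x3) | ~(~x3 | ~~x2) | ~x3   (De Morgan)
= (~~x2 & ~x3) | ~(~x3 | ~~x2) | ~x3   (double negation)
= (x2 & ~x3) | ~(~x3 | ~~x2) | ~x3   (double negation)
= (x2 & ~x3) | (~~x3 & ~~~x2) | ~x3   (De Morgan)
= (x2 & ~x3) | (x3 & ~~~x2) | ~x3   (double negation)
= (x2 & ~x3) | (x3 & ~x2) | ~x3   (double negation)
= (x3 & ~x2) | ~x3   (simplify)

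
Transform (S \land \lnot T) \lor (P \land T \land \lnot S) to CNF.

(S \land \lnot T) \lor (P \land T \land \lnot S)
⇔ (S \lor P) \land (S \lor T) \land (S \lor \lnot S) \land (\lnot T \lor P) \land (\lnot T \lor T) \land (\lnot T \lor \lnot S)   [distribute \lor over \land]
⇔ (S \lor P) \land (S \lor T) \land (\lnot T \lor P) \land (\lnot T \lor \lnot S)   [simplify]

(S \lor P) \land (S \lor T) \land (\lnot T \lor P) \land (\lnot T \lor \lnot S)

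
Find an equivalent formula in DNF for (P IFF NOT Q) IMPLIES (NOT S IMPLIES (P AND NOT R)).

(P AND Q) OR (NOT Q AND NOT P) OR S OR (P AND NOT R)

(P IFF NOT Q) IMPLIES (NOT S IMPLIES (P AND NOT R))
= NOT (P IFF NOT Q) OR (NOT S IMPLIES (P AND NOT R))
= NOT ((P IMPLIES NOT Q) AND (NOT Q IMPLIES P)) OR (NOT S IMPLIES (P AND NOT R))
= NOT ((NOT P OR NOT Q) AND (NOT Q IMPLIES P)) OR (NOT S IMPLIES (P AND NOT R))
= NOT ((NOT P OR NOT Q) AND (NOT NOT Q OR P)) OR (NOT S IMPLIES (P AND NOT R))
= NOT ((NOT P OR NOT Q) AND (NOT NOT Q OR P)) OR NOT NOT S OR (P AND NOT R)
= NOT (NOT P OR NOT Q) OR NOT (NOT NOT Q OR P) OR NOT NOT S OR (P AND NOT R)
= (NOT NOT P AND NOT NOT Q) OR NOT (NOT NOT Q OR P) OR NOT NOT S OR (P AND NOT R)
= (P AND NOT NOT Q) OR NOT (NOT NOT Q OR P) OR NOT NOT S OR (P AND NOT R)
= (P AND Q) OR NOT (NOT NOT Q OR P) OR NOT NOT S OR (P AND NOT R)
= (P AND Q) OR (NOT NOT NOT Q AND NOT P) OR NOT NOT S OR (P AND NOT R)
= (P AND Q) OR (NOT Q AND NOT P) OR NOT NOT S OR (P AND NOT R)
= (P AND Q) OR (NOT Q AND NOT P) OR S OR (P AND NOT R)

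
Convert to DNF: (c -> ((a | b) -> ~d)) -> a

(c & b & d) | a

(c -> ((a | b) -> ~d)) -> a
⇔ ~(c -> ((a | b) -> ~d)) | a   (eliminate ->)
⇔ ~(~c | ((a | b) -> ~d)) | a   (eliminate ->)
⇔ ~(~c | ~(a | b) | ~d) | a   (eliminate ->)
⇔ (~~c & ~~(a | b) & ~~d) | a   (De Morgan)
⇔ (c & ~~(a | b) & ~~d) | a   (double negation)
⇔ (c & (a | b) & ~~d) | a   (double negation)
⇔ (c & (a | b) & d) | a   (double negation)
⇔ (c & a & d) | (c & b & d) | a   (distribute & over |)
⇔ (c & b & d) | a   (simplify)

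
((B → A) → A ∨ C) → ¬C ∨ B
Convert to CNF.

((B → A) → A ∨ C) → ¬C ∨ B
= ¬((B → A) → A ∨ C) ∨ ¬C ∨ B   — eliminate →
= ¬(¬(B → A) ∨ A ∨ C) ∨ ¬C ∨ B   — eliminate →
= ¬(¬(¬B ∨ A) ∨ A ∨ C) ∨ ¬C ∨ B   — eliminate →
= ¬¬(¬B ∨ A) ∧ ¬A ∧ ¬C ∨ ¬C ∨ B   — De Morgan
= (¬B ∨ A) ∧ ¬A ∧ ¬C ∨ ¬C ∨ B   — double negation
= (¬B ∨ A ∨ ¬C ∨ B) ∧ (¬A ∨ ¬C ∨ B) ∧ (¬C ∨ ¬C ∨ B)   — distribute ∨ over ∧
= ¬C ∨ B   — simplify

¬C ∨ B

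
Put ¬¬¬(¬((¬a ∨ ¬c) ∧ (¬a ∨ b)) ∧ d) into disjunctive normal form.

¬a ∨ (¬c ∧ b) ∨ ¬d

¬¬¬(¬((¬a ∨ ¬c) ∧ (¬a ∨ b)) ∧ d)
≡ ¬(¬((¬a ∨ ¬c) ∧ (¬a ∨ b)) ∧ d)   [double negation]
≡ ¬¬((¬a ∨ ¬c) ∧ (¬a ∨ b)) ∨ ¬d   [De Morgan]
≡ ((¬a ∨ ¬c) ∧ (¬a ∨ b)) ∨ ¬d   [double negation]
≡ (¬a ∧ ¬a) ∨ (¬a ∧ b) ∨ (¬c ∧ ¬a) ∨ (¬c ∧ b) ∨ ¬d   [distribute ∧ over ∨]
≡ ¬a ∨ (¬c ∧ b) ∨ ¬d   [simplify]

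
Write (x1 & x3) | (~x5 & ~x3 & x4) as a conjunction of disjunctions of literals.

(x1 | ~x5) & (x1 | ~x3) & (x1 | x4) & (x3 | ~x5) & (x3 | x4)

(x1 & x3) | (~x5 & ~x3 & x4)
⇔ (x1 | ~x5) & (x1 | ~x3) & (x1 | x4) & (x3 | ~x5) & (x3 | ~x3) & (x3 | x4)   (distribute | over &)
⇔ (x1 | ~x5) & (x1 | ~x3) & (x1 | x4) & (x3 | ~x5) & (x3 | x4)   (simplify)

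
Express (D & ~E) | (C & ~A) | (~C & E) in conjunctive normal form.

(D | C | E) & (D | ~A | ~C) & (D | ~A | E) & (~E | ~A | ~C)

(D & ~E) | (C & ~A) | (~C & E)
≡ (D | C | ~C) & (D | C | E) & (D | ~A | ~C) & (D | ~A | E) & (~E | C | ~C) & (~E | C | E) & (~E | ~A | ~C) & (~E | ~A | E)   [distribute | over &]
≡ (D | C | E) & (D | ~A | ~C) & (D | ~A | E) & (~E | ~A | ~C)   [simplify]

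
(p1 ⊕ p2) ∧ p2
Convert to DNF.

(p1 ⊕ p2) ∧ p2
= ((p1 ∧ ¬p2) ∨ (¬p1 ∧ p2)) ∧ p2
= (p1 ∧ ¬p2 ∧ p2) ∨ (¬p1 ∧ p2 ∧ p2)
= ¬p1 ∧ p2

¬p1 ∧ p2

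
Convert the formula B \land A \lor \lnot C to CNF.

(B \lor \lnot C) \land (A \lor \lnot C)

B \land A \lor \lnot C
⇔ (B \lor \lnot C) \land (A \lor \lnot C)   — distribute \lor over \land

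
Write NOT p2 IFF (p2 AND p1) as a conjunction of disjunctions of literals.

NOT p2 IFF (p2 AND p1)
≡ (NOT p2 IMPLIES (p2 AND p1)) AND ((p2 AND p1) IMPLIES NOT p2)   — eliminate IFF
≡ (NOT NOT p2 OR (p2 AND p1)) AND ((p2 AND p1) IMPLIES NOT p2)   — eliminate IMPLIES
≡ (NOT NOT p2 OR (p2 AND p1)) AND (NOT (p2 AND p1) OR NOT p2)   — eliminate IMPLIES
≡ (p2 OR (p2 AND p1)) AND (NOT (p2 AND p1) OR NOT p2)   — double negation
≡ (p2 OR (p2 AND p1)) AND (NOT p2 OR NOT p1 OR NOT p2)   — De Morgan
≡ (p2 OR p2) AND (p2 OR p1) AND (NOT p2 OR NOT p1 OR NOT p2)   — distribute OR over AND
≡ p2 AND (NOT p2 OR NOT p1)   — simplify

p2 AND (NOT p2 OR NOT p1)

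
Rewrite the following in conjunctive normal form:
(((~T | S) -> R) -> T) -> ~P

(T | R | ~P) & (~S | R | ~P) & (~T | ~P)

(((~T | S) -> R) -> T) -> ~P
≡ ~(((~T | S) -> R) -> T) | ~P   — eliminate ->
≡ ~(~((~T | S) -> R) | T) | ~P   — eliminate ->
≡ ~(~(~(~T | S) | R) | T) | ~P   — eliminate ->
≡ (~~(~(~T | S) | R) & ~T) | ~P   — De Morgan
≡ ((~(~T | S) | R) & ~T) | ~P   — double negation
≡ (((~~T & ~S) | R) & ~T) | ~P   — De Morgan
≡ (((T & ~S) | R) & ~T) | ~P   — double negation
≡ (T | R | ~P) & (~S | R | ~P) & (~T | ~P)   — distribute | over &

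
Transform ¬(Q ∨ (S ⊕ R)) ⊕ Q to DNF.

¬Q ∧ ¬S ∧ ¬R ∨ ¬Q ∧ R ∧ S ∨ Q

¬(Q ∨ (S ⊕ R)) ⊕ Q
≡ ¬(Q ∨ (S ⊕ R)) ∧ ¬Q ∨ ¬¬(Q ∨ (S ⊕ R)) ∧ Q   — expand ⊕
≡ ¬(Q ∨ S ∧ ¬R ∨ ¬S ∧ R) ∧ ¬Q ∨ ¬¬(Q ∨ (S ⊕ R)) ∧ Q   — expand ⊕
≡ ¬(Q ∨ S ∧ ¬R ∨ ¬S ∧ R) ∧ ¬Q ∨ ¬¬(Q ∨ S ∧ ¬R ∨ ¬S ∧ R) ∧ Q   — expand ⊕
≡ ¬Q ∧ ¬(S ∧ ¬R) ∧ ¬(¬S ∧ R) ∧ ¬Q ∨ ¬¬(Q ∨ S ∧ ¬R ∨ ¬S ∧ R) ∧ Q   — De Morgan
≡ ¬Q ∧ (¬S ∨ ¬¬R) ∧ ¬(¬S ∧ R) ∧ ¬Q ∨ ¬¬(Q ∨ S ∧ ¬R ∨ ¬S ∧ R) ∧ Q   — De Morgan
≡ ¬Q ∧ (¬S ∨ R) ∧ ¬(¬S ∧ R) ∧ ¬Q ∨ ¬¬(Q ∨ S ∧ ¬R ∨ ¬S ∧ R) ∧ Q   — double negation
≡ ¬Q ∧ (¬S ∨ R) ∧ (¬¬S ∨ ¬R) ∧ ¬Q ∨ ¬¬(Q ∨ S ∧ ¬R ∨ ¬S ∧ R) ∧ Q   — De Morgan
≡ ¬Q ∧ (¬S ∨ R) ∧ (S ∨ ¬R) ∧ ¬Q ∨ ¬¬(Q ∨ S ∧ ¬R ∨ ¬S ∧ R) ∧ Q   — double negation
≡ ¬Q ∧ (¬S ∨ R) ∧ (S ∨ ¬R) ∧ ¬Q ∨ (Q ∨ S ∧ ¬R ∨ ¬S ∧ R) ∧ Q   — double negation
≡ ¬Q ∧ ¬S ∧ S ∧ ¬Q ∨ ¬Q ∧ ¬S ∧ ¬R ∧ ¬Q ∨ ¬Q ∧ R ∧ S ∧ ¬Q ∨ ¬Q ∧ R ∧ ¬R ∧ ¬Q ∨ Q ∧ Q ∨ S ∧ ¬R ∧ Q ∨ ¬S ∧ R ∧ Q   — distribute ∧ over ∨
≡ ¬Q ∧ ¬S ∧ ¬R ∨ ¬Q ∧ R ∧ S ∨ Q   — simplify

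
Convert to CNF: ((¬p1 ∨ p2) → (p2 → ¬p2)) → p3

((¬p1 ∨ p2) → (p2 → ¬p2)) → p3
≡ ¬((¬p1 ∨ p2) → (p2 → ¬p2)) ∨ p3   [eliminate →]
≡ ¬(¬(¬p1 ∨ p2) ∨ (p2 → ¬p2)) ∨ p3   [eliminate →]
≡ ¬(¬(¬p1 ∨ p2) ∨ ¬p2 ∨ ¬p2) ∨ p3   [eliminate →]
≡ (¬¬(¬p1 ∨ p2) ∧ ¬¬p2 ∧ ¬¬p2) ∨ p3   [De Morgan]
≡ ((¬p1 ∨ p2) ∧ ¬¬p2 ∧ ¬¬p2) ∨ p3   [double negation]
≡ ((¬p1 ∨ p2) ∧ p2 ∧ ¬¬p2) ∨ p3   [double negation]
≡ ((¬p1 ∨ p2) ∧ p2 ∧ p2) ∨ p3   [double negation]
≡ (¬p1 ∨ p2 ∨ p3) ∧ (p2 ∨ p3) ∧ (p2 ∨ p3)   [distribute ∨ over ∧]
≡ p2 ∨ p3   [simplify]

p2 ∨ p3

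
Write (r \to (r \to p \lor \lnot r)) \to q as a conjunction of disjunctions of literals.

(r \lor q) \land (\lnot p \lor q)

(r \to (r \to p \lor \lnot r)) \to q
≡ \lnot (r \to (r \to p \lor \lnot r)) \lor q   [eliminate \to]
≡ \lnot (\lnot r \lor (r \to p \lor \lnot r)) \lor q   [eliminate \to]
≡ \lnot (\lnot r \lor \lnot r \lor p \lor \lnot r) \lor q   [eliminate \to]
≡ \lnot \lnot r \land \lnot \lnot r \land \lnot p \land \lnot \lnot r \lor q   [De Morgan]
≡ r \land \lnot \lnot r \land \lnot p \land \lnot \lnot r \lor q   [double negation]
≡ r \land r \land \lnot p \land \lnot \lnot r \lor q   [double negation]
≡ r \land r \land \lnot p \land r \lor q   [double negation]
≡ (r \lor q) \land (r \lor q) \land (\lnot p \lor q) \land (r \lor q)   [distribute \lor over \land]
≡ (r \lor q) \land (\lnot p \lor q)   [simplify]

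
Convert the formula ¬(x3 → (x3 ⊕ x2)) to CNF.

x3 ∧ (¬x3 ∨ x2)

¬(x3 → (x3 ⊕ x2))
= ¬(¬x3 ∨ (x3 ⊕ x2))   (eliminate →)
= ¬(¬x3 ∨ ((x3 ∨ x2) ∧ ¬(x3 ∧ x2)))   (expand ⊕)
= ¬¬x3 ∧ ¬((x3 ∨ x2) ∧ ¬(x3 ∧ x2))   (De Morgan)
= x3 ∧ ¬((x3 ∨ x2) ∧ ¬(x3 ∧ x2))   (double negation)
= x3 ∧ (¬(x3 ∨ x2) ∨ ¬¬(x3 ∧ x2))   (De Morgan)
= x3 ∧ ((¬x3 ∧ ¬x2) ∨ ¬¬(x3 ∧ x2))   (De Morgan)
= x3 ∧ ((¬x3 ∧ ¬x2) ∨ (x3 ∧ x2))   (double negation)
= x3 ∧ (¬x3 ∨ x3) ∧ (¬x3 ∨ x2) ∧ (¬x2 ∨ x3) ∧ (¬x2 ∨ x2)   (distribute ∨ over ∧)
= x3 ∧ (¬x3 ∨ x2)   (simplify)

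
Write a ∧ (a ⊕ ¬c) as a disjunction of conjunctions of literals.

a ∧ (a ⊕ ¬c)
⇔ a ∧ (a ∧ ¬¬c ∨ ¬a ∧ ¬c)   — expand ⊕
⇔ a ∧ (a ∧ c ∨ ¬a ∧ ¬c)   — double negation
⇔ a ∧ a ∧ c ∨ a ∧ ¬a ∧ ¬c   — distribute ∧ over ∨
⇔ a ∧ c   — simplify

a ∧ c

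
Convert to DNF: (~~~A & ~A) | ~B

(~~~A & ~A) | ~B
≡ (~A & ~A) | ~B   (double negation)
≡ ~A | ~B   (simplify)

~A | ~B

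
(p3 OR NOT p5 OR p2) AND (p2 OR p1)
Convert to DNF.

(p3 AND p1) OR (NOT p5 AND p1) OR p2

(p3 OR NOT p5 OR p2) AND (p2 OR p1)
⇔ (p3 AND p2) OR (p3 AND p1) OR (NOT p5 AND p2) OR (NOT p5 AND p1) OR (p2 AND p2) OR (p2 AND p1)   — distribute AND over OR
⇔ (p3 AND p1) OR (NOT p5 AND p1) OR p2   — simplify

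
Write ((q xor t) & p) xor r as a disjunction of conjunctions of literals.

((q xor t) & p) xor r
≡ ((q xor t) & p & ~r) | (~((q xor t) & p) & r)   [expand xor]
≡ (((q & ~t) | (~q & t)) & p & ~r) | (~((q xor t) & p) & r)   [expand xor]
≡ (((q & ~t) | (~q & t)) & p & ~r) | (~(((q & ~t) | (~q & t)) & p) & r)   [expand xor]
≡ (((q & ~t) | (~q & t)) & p & ~r) | ((~((q & ~t) | (~q & t)) | ~p) & r)   [De Morgan]
≡ (((q & ~t) | (~q & t)) & p & ~r) | (((~(q & ~t) & ~(~q & t)) | ~p) & r)   [De Morgan]
≡ (((q & ~t) | (~q & t)) & p & ~r) | ((((~q | ~~t) & ~(~q & t)) | ~p) & r)   [De Morgan]
≡ (((q & ~t) | (~q & t)) & p & ~r) | ((((~q | t) & ~(~q & t)) | ~p) & r)   [double negation]
≡ (((q & ~t) | (~q & t)) & p & ~r) | ((((~q | t) & (~~q | ~t)) | ~p) & r)   [De Morgan]
≡ (((q & ~t) | (~q & t)) & p & ~r) | ((((~q | t) & (q | ~t)) | ~p) & r)   [double negation]
≡ (q & ~t & p & ~r) | (~q & t & p & ~r) | (~q & q & r) | (~q & ~t & r) | (t & q & r) | (t & ~t & r) | (~p & r)   [distribute & over |]
≡ (q & ~t & p & ~r) | (~q & t & p & ~r) | (~q & ~t & r) | (t & q & r) | (~p & r)   [simplify]

(q & ~t & p & ~r) | (~q & t & p & ~r) | (~q & ~t & r) | (t & q & r) | (~p & r)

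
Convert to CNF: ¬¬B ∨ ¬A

¬¬B ∨ ¬A
⇔ B ∨ ¬A   (double negation)

B ∨ ¬A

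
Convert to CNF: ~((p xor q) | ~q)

~((p xor q) | ~q)
⇔ ~(((p | q) & ~(p & q)) | ~q)   (expand xor)
⇔ ~((p | q) & ~(p & q)) & ~~q   (De Morgan)
⇔ (~(p | q) | ~~(p & q)) & ~~q   (De Morgan)
⇔ ((~p & ~q) | ~~(p & q)) & ~~q   (De Morgan)
⇔ ((~p & ~q) | (p & q)) & ~~q   (double negation)
⇔ ((~p & ~q) | (p & q)) & q   (double negation)
⇔ (~p | p) & (~p | q) & (~q | p) & (~q | q) & q   (distribute | over &)
⇔ (~q | p) & q   (simplify)

(~q | p) & q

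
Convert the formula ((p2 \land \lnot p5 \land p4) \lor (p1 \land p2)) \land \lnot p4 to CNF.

((p2 \land \lnot p5 \land p4) \lor (p1 \land p2)) \land \lnot p4
= (p2 \lor p1) \land (p2 \lor p2) \land (\lnot p5 \lor p1) \land (\lnot p5 \lor p2) \land (p4 \lor p1) \land (p4 \lor p2) \land \lnot p4   [distribute \lor over \land]
= p2 \land (\lnot p5 \lor p1) \land (p4 \lor p1) \land \lnot p4   [simplify]

p2 \land (\lnot p5 \lor p1) \land (p4 \lor p1) \land \lnot p4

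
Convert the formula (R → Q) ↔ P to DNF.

(R ∧ ¬Q ∧ ¬P) ∨ (P ∧ ¬R) ∨ (P ∧ Q)

(R → Q) ↔ P
≡ ((R → Q) → P) ∧ (P → (R → Q))
≡ (¬(R → Q) ∨ P) ∧ (P → (R → Q))
≡ (¬(¬R ∨ Q) ∨ P) ∧ (P → (R → Q))
≡ (¬(¬R ∨ Q) ∨ P) ∧ (¬P ∨ (R → Q))
≡ (¬(¬R ∨ Q) ∨ P) ∧ (¬P ∨ ¬R ∨ Q)
≡ ((¬¬R ∧ ¬Q) ∨ P) ∧ (¬P ∨ ¬R ∨ Q)
≡ ((R ∧ ¬Q) ∨ P) ∧ (¬P ∨ ¬R ∨ Q)
≡ (R ∧ ¬Q ∧ ¬P) ∨ (R ∧ ¬Q ∧ ¬R) ∨ (R ∧ ¬Q ∧ Q) ∨ (P ∧ ¬P) ∨ (P ∧ ¬R) ∨ (P ∧ Q)
≡ (R ∧ ¬Q ∧ ¬P) ∨ (P ∧ ¬R) ∨ (P ∧ Q)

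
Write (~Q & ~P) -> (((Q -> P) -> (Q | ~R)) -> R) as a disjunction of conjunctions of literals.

Q | P | R

(~Q & ~P) -> (((Q -> P) -> (Q | ~R)) -> R)
≡ ~(~Q & ~P) | (((Q -> P) -> (Q | ~R)) -> R)   [eliminate ->]
≡ ~(~Q & ~P) | ~((Q -> P) -> (Q | ~R)) | R   [eliminate ->]
≡ ~(~Q & ~P) | ~(~(Q -> P) | Q | ~R) | R   [eliminate ->]
≡ ~(~Q & ~P) | ~(~(~Q | P) | Q | ~R) | R   [eliminate ->]
≡ ~~Q | ~~P | ~(~(~Q | P) | Q | ~R) | R   [De Morgan]
≡ Q | ~~P | ~(~(~Q | P) | Q | ~R) | R   [double negation]
≡ Q | P | ~(~(~Q | P) | Q | ~R) | R   [double negation]
≡ Q | P | (~~(~Q | P) & ~Q & ~~R) | R   [De Morgan]
≡ Q | P | ((~Q | P) & ~Q & ~~R) | R   [double negation]
≡ Q | P | ((~Q | P) & ~Q & R) | R   [double negation]
≡ Q | P | (~Q & ~Q & R) | (P & ~Q & R) | R   [distribute & over |]
≡ Q | P | R   [simplify]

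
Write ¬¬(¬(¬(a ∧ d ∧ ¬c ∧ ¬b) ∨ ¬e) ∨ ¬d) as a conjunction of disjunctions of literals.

¬¬(¬(¬(a ∧ d ∧ ¬c ∧ ¬b) ∨ ¬e) ∨ ¬d)
≡ ¬(¬(a ∧ d ∧ ¬c ∧ ¬b) ∨ ¬e) ∨ ¬d   [double negation]
≡ (¬¬(a ∧ d ∧ ¬c ∧ ¬b) ∧ ¬¬e) ∨ ¬d   [De Morgan]
≡ (a ∧ d ∧ ¬c ∧ ¬b ∧ ¬¬e) ∨ ¬d   [double negation]
≡ (a ∧ d ∧ ¬c ∧ ¬b ∧ e) ∨ ¬d   [double negation]
≡ (a ∨ ¬d) ∧ (d ∨ ¬d) ∧ (¬c ∨ ¬d) ∧ (¬b ∨ ¬d) ∧ (e ∨ ¬d)   [distribute ∨ over ∧]
≡ (a ∨ ¬d) ∧ (¬c ∨ ¬d) ∧ (¬b ∨ ¬d) ∧ (e ∨ ¬d)   [simplify]

(a ∨ ¬d) ∧ (¬c ∨ ¬d) ∧ (¬b ∨ ¬d) ∧ (e ∨ ¬d)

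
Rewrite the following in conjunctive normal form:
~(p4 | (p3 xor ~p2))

~(p4 | (p3 xor ~p2))
≡ ~(p4 | ((p3 | ~p2) & ~(p3 & ~p2)))   [expand xor]
≡ ~p4 & ~((p3 | ~p2) & ~(p3 & ~p2))   [De Morgan]
≡ ~p4 & (~(p3 | ~p2) | ~~(p3 & ~p2))   [De Morgan]
≡ ~p4 & ((~p3 & ~~p2) | ~~(p3 & ~p2))   [De Morgan]
≡ ~p4 & ((~p3 & p2) | ~~(p3 & ~p2))   [double negation]
≡ ~p4 & ((~p3 & p2) | (p3 & ~p2))   [double negation]
≡ ~p4 & (~p3 | p3) & (~p3 | ~p2) & (p2 | p3) & (p2 | ~p2)   [distribute | over &]
≡ ~p4 & (~p3 | ~p2) & (p2 | p3)   [simplify]

~p4 & (~p3 | ~p2) & (p2 | p3)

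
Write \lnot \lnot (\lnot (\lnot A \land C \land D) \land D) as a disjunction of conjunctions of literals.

(A \land D) \lor (\lnot C \land D)

\lnot \lnot (\lnot (\lnot A \land C \land D) \land D)
= \lnot (\lnot A \land C \land D) \land D
= (\lnot \lnot A \lor \lnot C \lor \lnot D) \land D
= (A \lor \lnot C \lor \lnot D) \land D
= (A \land D) \lor (\lnot C \land D) \lor (\lnot D \land D)
= (A \land D) \lor (\lnot C \land D)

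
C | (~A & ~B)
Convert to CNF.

(C | ~A) & (C | ~B)

C | (~A & ~B)
⇔ (C | ~A) & (C | ~B)   — distribute | over &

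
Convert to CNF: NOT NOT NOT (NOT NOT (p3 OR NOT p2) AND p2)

NOT NOT NOT (NOT NOT (p3 OR NOT p2) AND p2)
= NOT (NOT NOT (p3 OR NOT p2) AND p2)   [double negation]
= NOT NOT NOT (p3 OR NOT p2) OR NOT p2   [De Morgan]
= NOT (p3 OR NOT p2) OR NOT p2   [double negation]
= (NOT p3 AND NOT NOT p2) OR NOT p2   [De Morgan]
= (NOT p3 AND p2) OR NOT p2   [double negation]
= (NOT p3 OR NOT p2) AND (p2 OR NOT p2)   [distribute OR over AND]
= NOT p3 OR NOT p2   [simplify]

NOT p3 OR NOT p2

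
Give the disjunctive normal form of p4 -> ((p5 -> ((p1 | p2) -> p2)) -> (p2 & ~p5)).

p4 -> ((p5 -> ((p1 | p2) -> p2)) -> (p2 & ~p5))
≡ ~p4 | ((p5 -> ((p1 | p2) -> p2)) -> (p2 & ~p5))
≡ ~p4 | ~(p5 -> ((p1 | p2) -> p2)) | (p2 & ~p5)
≡ ~p4 | ~(~p5 | ((p1 | p2) -> p2)) | (p2 & ~p5)
≡ ~p4 | ~(~p5 | ~(p1 | p2) | p2) | (p2 & ~p5)
≡ ~p4 | (~~p5 & ~~(p1 | p2) & ~p2) | (p2 & ~p5)
≡ ~p4 | (p5 & ~~(p1 | p2) & ~p2) | (p2 & ~p5)
≡ ~p4 | (p5 & (p1 | p2) & ~p2) | (p2 & ~p5)
≡ ~p4 | (p5 & p1 & ~p2) | (p5 & p2 & ~p2) | (p2 & ~p5)
≡ ~p4 | (p5 & p1 & ~p2) | (p2 & ~p5)

~p4 | (p5 & p1 & ~p2) | (p2 & ~p5)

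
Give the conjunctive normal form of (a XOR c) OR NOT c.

NOT a OR NOT c

(a XOR c) OR NOT c
⇔ ((a OR c) AND NOT (a AND c)) OR NOT c   [expand XOR]
⇔ ((a OR c) AND (NOT a OR NOT c)) OR NOT c   [De Morgan]
⇔ (a OR c OR NOT c) AND (NOT a OR NOT c OR NOT c)   [distribute OR over AND]
⇔ NOT a OR NOT c   [simplify]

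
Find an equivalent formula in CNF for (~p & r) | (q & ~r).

(~p & r) | (q & ~r)
= (~p | q) & (~p | ~r) & (r | q) & (r | ~r)   [distribute | over &]
= (~p | q) & (~p | ~r) & (r | q)   [simplify]

(~p | q) & (~p | ~r) & (r | q)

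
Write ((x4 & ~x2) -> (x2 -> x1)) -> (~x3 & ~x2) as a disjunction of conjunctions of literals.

~x3 & ~x2

((x4 & ~x2) -> (x2 -> x1)) -> (~x3 & ~x2)
≡ ~((x4 & ~x2) -> (x2 -> x1)) | (~x3 & ~x2)   [eliminate ->]
≡ ~(~(x4 & ~x2) | (x2 -> x1)) | (~x3 & ~x2)   [eliminate ->]
≡ ~(~(x4 & ~x2) | ~x2 | x1) | (~x3 & ~x2)   [eliminate ->]
≡ (~~(x4 & ~x2) & ~~x2 & ~x1) | (~x3 & ~x2)   [De Morgan]
≡ (x4 & ~x2 & ~~x2 & ~x1) | (~x3 & ~x2)   [double negation]
≡ (x4 & ~x2 & x2 & ~x1) | (~x3 & ~x2)   [double negation]
≡ ~x3 & ~x2   [simplify]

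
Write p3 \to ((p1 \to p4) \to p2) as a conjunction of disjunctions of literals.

p3 \to ((p1 \to p4) \to p2)
⇔ \lnot p3 \lor ((p1 \to p4) \to p2)   (eliminate \to)
⇔ \lnot p3 \lor \lnot (p1 \to p4) \lor p2   (eliminate \to)
⇔ \lnot p3 \lor \lnot (\lnot p1 \lor p4) \lor p2   (eliminate \to)
⇔ \lnot p3 \lor (\lnot \lnot p1 \land \lnot p4) \lor p2   (De Morgan)
⇔ \lnot p3 \lor (p1 \land \lnot p4) \lor p2   (double negation)
⇔ (\lnot p3 \lor p1 \lor p2) \land (\lnot p3 \lor \lnot p4 \lor p2)   (distribute \lor over \land)

(\lnot p3 \lor p1 \lor p2) \land (\lnot p3 \lor \lnot p4 \lor p2)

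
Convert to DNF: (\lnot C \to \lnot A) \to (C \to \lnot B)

\lnot C \lor \lnot B

(\lnot C \to \lnot A) \to (C \to \lnot B)
⇔ \lnot (\lnot C \to \lnot A) \lor (C \to \lnot B)   [eliminate \to]
⇔ \lnot (\lnot \lnot C \lor \lnot A) \lor (C \to \lnot B)   [eliminate \to]
⇔ \lnot (\lnot \lnot C \lor \lnot A) \lor \lnot C \lor \lnot B   [eliminate \to]
⇔ (\lnot \lnot \lnot C \land \lnot \lnot A) \lor \lnot C \lor \lnot B   [De Morgan]
⇔ (\lnot C \land \lnot \lnot A) \lor \lnot C \lor \lnot B   [double negation]
⇔ (\lnot C \land A) \lor \lnot C \lor \lnot B   [double negation]
⇔ \lnot C \lor \lnot B   [simplify]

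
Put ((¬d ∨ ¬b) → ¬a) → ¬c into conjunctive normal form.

((¬d ∨ ¬b) → ¬a) → ¬c
≡ ¬((¬d ∨ ¬b) → ¬a) ∨ ¬c   [eliminate →]
≡ ¬(¬(¬d ∨ ¬b) ∨ ¬a) ∨ ¬c   [eliminate →]
≡ (¬¬(¬d ∨ ¬b) ∧ ¬¬a) ∨ ¬c   [De Morgan]
≡ ((¬d ∨ ¬b) ∧ ¬¬a) ∨ ¬c   [double negation]
≡ ((¬d ∨ ¬b) ∧ a) ∨ ¬c   [double negation]
≡ (¬d ∨ ¬b ∨ ¬c) ∧ (a ∨ ¬c)   [distribute ∨ over ∧]

(¬d ∨ ¬b ∨ ¬c) ∧ (a ∨ ¬c)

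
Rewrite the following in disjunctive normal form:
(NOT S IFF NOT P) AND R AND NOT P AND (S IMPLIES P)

NOT P AND NOT S AND R

(NOT S IFF NOT P) AND R AND NOT P AND (S IMPLIES P)
≡ (NOT S IMPLIES NOT P) AND (NOT P IMPLIES NOT S) AND R AND NOT P AND (S IMPLIES P)   (eliminate IFF)
≡ (NOT NOT S OR NOT P) AND (NOT P IMPLIES NOT S) AND R AND NOT P AND (S IMPLIES P)   (eliminate IMPLIES)
≡ (NOT NOT S OR NOT P) AND (NOT NOT P OR NOT S) AND R AND NOT P AND (S IMPLIES P)   (eliminate IMPLIES)
≡ (NOT NOT S OR NOT P) AND (NOT NOT P OR NOT S) AND R AND NOT P AND (NOT S OR P)   (eliminate IMPLIES)
≡ (S OR NOT P) AND (NOT NOT P OR NOT S) AND R AND NOT P AND (NOT S OR P)   (double negation)
≡ (S OR NOT P) AND (P OR NOT S) AND R AND NOT P AND (NOT S OR P)   (double negation)
≡ (S AND P AND R AND NOT P AND NOT S) OR (S AND P AND R AND NOT P AND P) OR (S AND NOT S AND R AND NOT P AND NOT S) OR (S AND NOT S AND R AND NOT P AND P) OR (NOT P AND P AND R AND NOT P AND NOT S) OR (NOT P AND P AND R AND NOT P AND P) OR (NOT P AND NOT S AND R AND NOT P AND NOT S) OR (NOT P AND NOT S AND R AND NOT P AND P)   (distribute AND over OR)
≡ NOT P AND NOT S AND R   (simplify)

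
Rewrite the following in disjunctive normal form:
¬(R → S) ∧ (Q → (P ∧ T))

¬(R → S) ∧ (Q → (P ∧ T))
= ¬(¬R ∨ S) ∧ (Q → (P ∧ T))   (eliminate →)
= ¬(¬R ∨ S) ∧ (¬Q ∨ (P ∧ T))   (eliminate →)
= ¬¬R ∧ ¬S ∧ (¬Q ∨ (P ∧ T))   (De Morgan)
= R ∧ ¬S ∧ (¬Q ∨ (P ∧ T))   (double negation)
= (R ∧ ¬S ∧ ¬Q) ∨ (R ∧ ¬S ∧ P ∧ T)   (distribute ∧ over ∨)

(R ∧ ¬S ∧ ¬Q) ∨ (R ∧ ¬S ∧ P ∧ T)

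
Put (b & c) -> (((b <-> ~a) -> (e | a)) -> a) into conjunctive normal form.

~b | ~c | ~e | a

(b & c) -> (((b <-> ~a) -> (e | a)) -> a)
⇔ ~(b & c) | (((b <-> ~a) -> (e | a)) -> a)   (eliminate ->)
⇔ ~(b & c) | ~((b <-> ~a) -> (e | a)) | a   (eliminate ->)
⇔ ~(b & c) | ~(~(b <-> ~a) | e | a) | a   (eliminate ->)
⇔ ~(b & c) | ~(~((b -> ~a) & (~a -> b)) | e | a) | a   (eliminate <->)
⇔ ~(b & c) | ~(~((~b | ~a) & (~a -> b)) | e | a) | a   (eliminate ->)
⇔ ~(b & c) | ~(~((~b | ~a) & (~~a | b)) | e | a) | a   (eliminate ->)
⇔ ~b | ~c | ~(~((~b | ~a) & (~~a | b)) | e | a) | a   (De Morgan)
⇔ ~b | ~c | (~~((~b | ~a) & (~~a | b)) & ~e & ~a) | a   (De Morgan)
⇔ ~b | ~c | ((~b | ~a) & (~~a | b) & ~e & ~a) | a   (double negation)
⇔ ~b | ~c | ((~b | ~a) & (a | b) & ~e & ~a) | a   (double negation)
⇔ (~b | ~c | ~b | ~a | a) & (~b | ~c | a | b | a) & (~b | ~c | ~e | a) & (~b | ~c | ~a | a)   (distribute | over &)
⇔ ~b | ~c | ~e | a   (simplify)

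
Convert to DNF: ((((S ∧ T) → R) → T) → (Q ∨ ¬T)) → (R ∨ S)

((((S ∧ T) → R) → T) → (Q ∨ ¬T)) → (R ∨ S)
⇔ ¬((((S ∧ T) → R) → T) → (Q ∨ ¬T)) ∨ R ∨ S   — eliminate →
⇔ ¬(¬(((S ∧ T) → R) → T) ∨ Q ∨ ¬T) ∨ R ∨ S   — eliminate →
⇔ ¬(¬(¬((S ∧ T) → R) ∨ T) ∨ Q ∨ ¬T) ∨ R ∨ S   — eliminate →
⇔ ¬(¬(¬(¬(S ∧ T) ∨ R) ∨ T) ∨ Q ∨ ¬T) ∨ R ∨ S   — eliminate →
⇔ (¬¬(¬(¬(S ∧ T) ∨ R) ∨ T) ∧ ¬Q ∧ ¬¬T) ∨ R ∨ S   — De Morgan
⇔ ((¬(¬(S ∧ T) ∨ R) ∨ T) ∧ ¬Q ∧ ¬¬T) ∨ R ∨ S   — double negation
⇔ (((¬¬(S ∧ T) ∧ ¬R) ∨ T) ∧ ¬Q ∧ ¬¬T) ∨ R ∨ S   — De Morgan
⇔ (((S ∧ T ∧ ¬R) ∨ T) ∧ ¬Q ∧ ¬¬T) ∨ R ∨ S   — double negation
⇔ (((S ∧ T ∧ ¬R) ∨ T) ∧ ¬Q ∧ T) ∨ R ∨ S   — double negation
⇔ (S ∧ T ∧ ¬R ∧ ¬Q ∧ T) ∨ (T ∧ ¬Q ∧ T) ∨ R ∨ S   — distribute ∧ over ∨
⇔ (T ∧ ¬Q) ∨ R ∨ S   — simplify

(T ∧ ¬Q) ∨ R ∨ S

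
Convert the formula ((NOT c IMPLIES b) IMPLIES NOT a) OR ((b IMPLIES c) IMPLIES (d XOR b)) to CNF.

(NOT c OR NOT a OR b OR d) AND (NOT c OR NOT a OR NOT d OR NOT b)

((NOT c IMPLIES b) IMPLIES NOT a) OR ((b IMPLIES c) IMPLIES (d XOR b))
≡ NOT (NOT c IMPLIES b) OR NOT a OR ((b IMPLIES c) IMPLIES (d XOR b))   [eliminate IMPLIES]
≡ NOT (NOT NOT c OR b) OR NOT a OR ((b IMPLIES c) IMPLIES (d XOR b))   [eliminate IMPLIES]
≡ NOT (NOT NOT c OR b) OR NOT a OR NOT (b IMPLIES c) OR (d XOR b)   [eliminate IMPLIES]
≡ NOT (NOT NOT c OR b) OR NOT a OR NOT (NOT b OR c) OR (d XOR b)   [eliminate IMPLIES]
≡ NOT (NOT NOT c OR b) OR NOT a OR NOT (NOT b OR c) OR ((d OR b) AND NOT (d AND b))   [expand XOR]
≡ (NOT NOT NOT c AND NOT b) OR NOT a OR NOT (NOT b OR c) OR ((d OR b) AND NOT (d AND b))   [De Morgan]
≡ (NOT c AND NOT b) OR NOT a OR NOT (NOT b OR c) OR ((d OR b) AND NOT (d AND b))   [double negation]
≡ (NOT c AND NOT b) OR NOT a OR (NOT NOT b AND NOT c) OR ((d OR b) AND NOT (d AND b))   [De Morgan]
≡ (NOT c AND NOT b) OR NOT a OR (b AND NOT c) OR ((d OR b) AND NOT (d AND b))   [double negation]
≡ (NOT c AND NOT b) OR NOT a OR (b AND NOT c) OR ((d OR b) AND (NOT d OR NOT b))   [De Morgan]
≡ (NOT c OR NOT a OR b OR d OR b) AND (NOT c OR NOT a OR b OR NOT d OR NOT b) AND (NOT c OR NOT a OR NOT c OR d OR b) AND (NOT c OR NOT a OR NOT c OR NOT d OR NOT b) AND (NOT b OR NOT a OR b OR d OR b) AND (NOT b OR NOT a OR b OR NOT d OR NOT b) AND (NOT b OR NOT a OR NOT c OR d OR b) AND (NOT b OR NOT a OR NOT c OR NOT d OR NOT b)   [distribute OR over AND]
≡ (NOT c OR NOT a OR b OR d) AND (NOT c OR NOT a OR NOT d OR NOT b)   [simplify]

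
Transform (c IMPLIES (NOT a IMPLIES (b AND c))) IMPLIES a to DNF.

(c AND NOT a AND NOT b) OR a

(c IMPLIES (NOT a IMPLIES (b AND c))) IMPLIES a
⇔ NOT (c IMPLIES (NOT a IMPLIES (b AND c))) OR a   — eliminate IMPLIES
⇔ NOT (NOT c OR (NOT a IMPLIES (b AND c))) OR a   — eliminate IMPLIES
⇔ NOT (NOT c OR NOT NOT a OR (b AND c)) OR a   — eliminate IMPLIES
⇔ (NOT NOT c AND NOT NOT NOT a AND NOT (b AND c)) OR a   — De Morgan
⇔ (c AND NOT NOT NOT a AND NOT (b AND c)) OR a   — double negation
⇔ (c AND NOT a AND NOT (b AND c)) OR a   — double negation
⇔ (c AND NOT a AND (NOT b OR NOT c)) OR a   — De Morgan
⇔ (c AND NOT a AND NOT b) OR (c AND NOT a AND NOT c) OR a   — distribute AND over OR
⇔ (c AND NOT a AND NOT b) OR a   — simplify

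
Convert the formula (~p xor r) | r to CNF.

(~p xor r) | r
≡ ((~p | r) & ~(~p & r)) | r   [expand xor]
≡ ((~p | r) & (~~p | ~r)) | r   [De Morgan]
≡ ((~p | r) & (p | ~r)) | r   [double negation]
≡ (~p | r | r) & (p | ~r | r)   [distribute | over &]
≡ ~p | r   [simplify]

~p | r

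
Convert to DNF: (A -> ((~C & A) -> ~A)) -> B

(A -> ((~C & A) -> ~A)) -> B
⇔ ~(A -> ((~C & A) -> ~A)) | B   (eliminate ->)
⇔ ~(~A | ((~C & A) -> ~A)) | B   (eliminate ->)
⇔ ~(~A | ~(~C & A) | ~A) | B   (eliminate ->)
⇔ (~~A & ~~(~C & A) & ~~A) | B   (De Morgan)
⇔ (A & ~~(~C & A) & ~~A) | B   (double negation)
⇔ (A & ~C & A & ~~A) | B   (double negation)
⇔ (A & ~C & A & A) | B   (double negation)
⇔ (A & ~C) | B   (simplify)

(A & ~C) | B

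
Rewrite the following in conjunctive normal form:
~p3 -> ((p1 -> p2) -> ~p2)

p3 | ~p2

~p3 -> ((p1 -> p2) -> ~p2)
≡ ~~p3 | ((p1 -> p2) -> ~p2)   — eliminate ->
≡ ~~p3 | ~(p1 -> p2) | ~p2   — eliminate ->
≡ ~~p3 | ~(~p1 | p2) | ~p2   — eliminate ->
≡ p3 | ~(~p1 | p2) | ~p2   — double negation
≡ p3 | (~~p1 & ~p2) | ~p2   — De Morgan
≡ p3 | (p1 & ~p2) | ~p2   — double negation
≡ (p3 | p1 | ~p2) & (p3 | ~p2 | ~p2)   — distribute | over &
≡ p3 | ~p2   — simplify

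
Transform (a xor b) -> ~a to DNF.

(a xor b) -> ~a
≡ ~(a xor b) | ~a   [eliminate ->]
≡ ~((a & ~b) | (~a & b)) | ~a   [expand xor]
≡ (~(a & ~b) & ~(~a & b)) | ~a   [De Morgan]
≡ ((~a | ~~b) & ~(~a & b)) | ~a   [De Morgan]
≡ ((~a | b) & ~(~a & b)) | ~a   [double negation]
≡ ((~a | b) & (~~a | ~b)) | ~a   [De Morgan]
≡ ((~a | b) & (a | ~b)) | ~a   [double negation]
≡ (~a & a) | (~a & ~b) | (b & a) | (b & ~b) | ~a   [distribute & over |]
≡ (b & a) | ~a   [simplify]

(b & a) | ~a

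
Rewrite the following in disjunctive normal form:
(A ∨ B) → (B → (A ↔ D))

(A ∨ B) → (B → (A ↔ D))
= ¬(A ∨ B) ∨ (B → (A ↔ D))   — eliminate →
= ¬(A ∨ B) ∨ ¬B ∨ (A ↔ D)   — eliminate →
= ¬(A ∨ B) ∨ ¬B ∨ ((A → D) ∧ (D → A))   — eliminate ↔
= ¬(A ∨ B) ∨ ¬B ∨ ((¬A ∨ D) ∧ (D → A))   — eliminate →
= ¬(A ∨ B) ∨ ¬B ∨ ((¬A ∨ D) ∧ (¬D ∨ A))   — eliminate →
= (¬A ∧ ¬B) ∨ ¬B ∨ ((¬A ∨ D) ∧ (¬D ∨ A))   — De Morgan
= (¬A ∧ ¬B) ∨ ¬B ∨ (¬A ∧ ¬D) ∨ (¬A ∧ A) ∨ (D ∧ ¬D) ∨ (D ∧ A)   — distribute ∧ over ∨
= ¬B ∨ (¬A ∧ ¬D) ∨ (D ∧ A)   — simplify

¬B ∨ (¬A ∧ ¬D) ∨ (D ∧ A)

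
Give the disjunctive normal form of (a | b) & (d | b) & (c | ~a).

(a & d & c) | (b & c) | (b & ~a)

(a | b) & (d | b) & (c | ~a)
⇔ (a & d & c) | (a & d & ~a) | (a & b & c) | (a & b & ~a) | (b & d & c) | (b & d & ~a) | (b & b & c) | (b & b & ~a)   — distribute & over |
⇔ (a & d & c) | (b & c) | (b & ~a)   — simplify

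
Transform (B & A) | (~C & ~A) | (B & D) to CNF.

(B & A) | (~C & ~A) | (B & D)
≡ (B | ~C | B) & (B | ~C | D) & (B | ~A | B) & (B | ~A | D) & (A | ~C | B) & (A | ~C | D) & (A | ~A | B) & (A | ~A | D)   [distribute | over &]
≡ (B | ~C) & (B | ~A) & (A | ~C | D)   [simplify]

(B | ~C) & (B | ~A) & (A | ~C | D)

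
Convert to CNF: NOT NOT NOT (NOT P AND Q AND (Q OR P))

P OR NOT Q

NOT NOT NOT (NOT P AND Q AND (Q OR P))
≡ NOT (NOT P AND Q AND (Q OR P))   [double negation]
≡ NOT NOT P OR NOT Q OR NOT (Q OR P)   [De Morgan]
≡ P OR NOT Q OR NOT (Q OR P)   [double negation]
≡ P OR NOT Q OR (NOT Q AND NOT P)   [De Morgan]
≡ (P OR NOT Q OR NOT Q) AND (P OR NOT Q OR NOT P)   [distribute OR over AND]
≡ P OR NOT Q   [simplify]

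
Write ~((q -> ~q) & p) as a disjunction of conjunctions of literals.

~((q -> ~q) & p)
= ~((~q | ~q) & p)   — eliminate ->
= ~(~q | ~q) | ~p   — De Morgan
= (~~q & ~~q) | ~p   — De Morgan
= (q & ~~q) | ~p   — double negation
= (q & q) | ~p   — double negation
= q | ~p   — simplify

q | ~p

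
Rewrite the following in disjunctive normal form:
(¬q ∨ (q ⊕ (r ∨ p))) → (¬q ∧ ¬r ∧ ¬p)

(¬q ∨ (q ⊕ (r ∨ p))) → (¬q ∧ ¬r ∧ ¬p)
= ¬(¬q ∨ (q ⊕ (r ∨ p))) ∨ (¬q ∧ ¬r ∧ ¬p)   [eliminate →]
= ¬(¬q ∨ (q ∧ ¬(r ∨ p)) ∨ (¬q ∧ (r ∨ p))) ∨ (¬q ∧ ¬r ∧ ¬p)   [expand ⊕]
= (¬¬q ∧ ¬(q ∧ ¬(r ∨ p)) ∧ ¬(¬q ∧ (r ∨ p))) ∨ (¬q ∧ ¬r ∧ ¬p)   [De Morgan]
= (q ∧ ¬(q ∧ ¬(r ∨ p)) ∧ ¬(¬q ∧ (r ∨ p))) ∨ (¬q ∧ ¬r ∧ ¬p)   [double negation]
= (q ∧ (¬q ∨ ¬¬(r ∨ p)) ∧ ¬(¬q ∧ (r ∨ p))) ∨ (¬q ∧ ¬r ∧ ¬p)   [De Morgan]
= (q ∧ (¬q ∨ r ∨ p) ∧ ¬(¬q ∧ (r ∨ p))) ∨ (¬q ∧ ¬r ∧ ¬p)   [double negation]
= (q ∧ (¬q ∨ r ∨ p) ∧ (¬¬q ∨ ¬(r ∨ p))) ∨ (¬q ∧ ¬r ∧ ¬p)   [De Morgan]
= (q ∧ (¬q ∨ r ∨ p) ∧ (q ∨ ¬(r ∨ p))) ∨ (¬q ∧ ¬r ∧ ¬p)   [double negation]
= (q ∧ (¬q ∨ r ∨ p) ∧ (q ∨ (¬r ∧ ¬p))) ∨ (¬q ∧ ¬r ∧ ¬p)   [De Morgan]
= (q ∧ ¬q ∧ q) ∨ (q ∧ ¬q ∧ ¬r ∧ ¬p) ∨ (q ∧ r ∧ q) ∨ (q ∧ r ∧ ¬r ∧ ¬p) ∨ (q ∧ p ∧ q) ∨ (q ∧ p ∧ ¬r ∧ ¬p) ∨ (¬q ∧ ¬r ∧ ¬p)   [distribute ∧ over ∨]
= (q ∧ r) ∨ (q ∧ p) ∨ (¬q ∧ ¬r ∧ ¬p)   [simplify]

(q ∧ r) ∨ (q ∧ p) ∨ (¬q ∧ ¬r ∧ ¬p)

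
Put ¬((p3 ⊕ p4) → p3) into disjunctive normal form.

¬p3 ∧ p4

¬((p3 ⊕ p4) → p3)
≡ ¬(¬(p3 ⊕ p4) ∨ p3)   [eliminate →]
≡ ¬(¬((p3 ∧ ¬p4) ∨ (¬p3 ∧ p4)) ∨ p3)   [expand ⊕]
≡ ¬¬((p3 ∧ ¬p4) ∨ (¬p3 ∧ p4)) ∧ ¬p3   [De Morgan]
≡ ((p3 ∧ ¬p4) ∨ (¬p3 ∧ p4)) ∧ ¬p3   [double negation]
≡ (p3 ∧ ¬p4 ∧ ¬p3) ∨ (¬p3 ∧ p4 ∧ ¬p3)   [distribute ∧ over ∨]
≡ ¬p3 ∧ p4   [simplify]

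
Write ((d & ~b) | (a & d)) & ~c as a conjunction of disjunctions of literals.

((d & ~b) | (a & d)) & ~c
≡ (d | a) & (d | d) & (~b | a) & (~b | d) & ~c
≡ d & (~b | a) & ~c

d & (~b | a) & ~c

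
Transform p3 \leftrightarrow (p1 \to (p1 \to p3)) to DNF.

(\lnot p3 \land p1) \lor p3

p3 \leftrightarrow (p1 \to (p1 \to p3))
≡ (p3 \to (p1 \to (p1 \to p3))) \land ((p1 \to (p1 \to p3)) \to p3)   [eliminate \leftrightarrow]
≡ (\lnot p3 \lor (p1 \to (p1 \to p3))) \land ((p1 \to (p1 \to p3)) \to p3)   [eliminate \to]
≡ (\lnot p3 \lor \lnot p1 \lor (p1 \to p3)) \land ((p1 \to (p1 \to p3)) \to p3)   [eliminate \to]
≡ (\lnot p3 \lor \lnot p1 \lor \lnot p1 \lor p3) \land ((p1 \to (p1 \to p3)) \to p3)   [eliminate \to]
≡ (\lnot p3 \lor \lnot p1 \lor \lnot p1 \lor p3) \land (\lnot (p1 \to (p1 \to p3)) \lor p3)   [eliminate \to]
≡ (\lnot p3 \lor \lnot p1 \lor \lnot p1 \lor p3) \land (\lnot (\lnot p1 \lor (p1 \to p3)) \lor p3)   [eliminate \to]
≡ (\lnot p3 \lor \lnot p1 \lor \lnot p1 \lor p3) \land (\lnot (\lnot p1 \lor \lnot p1 \lor p3) \lor p3)   [eliminate \to]
≡ (\lnot p3 \lor \lnot p1 \lor \lnot p1 \lor p3) \land ((\lnot \lnot p1 \land \lnot \lnot p1 \land \lnot p3) \lor p3)   [De Morgan]
≡ (\lnot p3 \lor \lnot p1 \lor \lnot p1 \lor p3) \land ((p1 \land \lnot \lnot p1 \land \lnot p3) \lor p3)   [double negation]
≡ (\lnot p3 \lor \lnot p1 \lor \lnot p1 \lor p3) \land ((p1 \land p1 \land \lnot p3) \lor p3)   [double negation]
≡ (\lnot p3 \land p1 \land p1 \land \lnot p3) \lor (\lnot p3 \land p3) \lor (\lnot p1 \land p1 \land p1 \land \lnot p3) \lor (\lnot p1 \land p3) \lor (\lnot p1 \land p1 \land p1 \land \lnot p3) \lor (\lnot p1 \land p3) \lor (p3 \land p1 \land p1 \land \lnot p3) \lor (p3 \land p3)   [distribute \land over \lor]
≡ (\lnot p3 \land p1) \lor p3   [simplify]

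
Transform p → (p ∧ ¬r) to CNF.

p → (p ∧ ¬r)
⇔ ¬p ∨ (p ∧ ¬r)   — eliminate →
⇔ (¬p ∨ p) ∧ (¬p ∨ ¬r)   — distribute ∨ over ∧
⇔ ¬p ∨ ¬r   — simplify

¬p ∨ ¬r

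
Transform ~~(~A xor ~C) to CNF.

~~(~A xor ~C)
⇔ ~~((~A | ~C) & ~(~A & ~C))   [expand xor]
⇔ (~A | ~C) & ~(~A & ~C)   [double negation]
⇔ (~A | ~C) & (~~A | ~~C)   [De Morgan]
⇔ (~A | ~C) & (A | ~~C)   [double negation]
⇔ (~A | ~C) & (A | C)   [double negation]

(~A | ~C) & (A | C)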